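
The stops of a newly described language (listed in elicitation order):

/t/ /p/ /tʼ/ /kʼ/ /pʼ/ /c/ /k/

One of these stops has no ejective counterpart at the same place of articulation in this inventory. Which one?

Bilabial: /p/ ~ /pʼ/
Alveolar: /t/ ~ /tʼ/
Velar: /k/ ~ /kʼ/
Palatal: only /c/ (plain); no ejective partner.
So /c/ is the unpaired segment.

/c/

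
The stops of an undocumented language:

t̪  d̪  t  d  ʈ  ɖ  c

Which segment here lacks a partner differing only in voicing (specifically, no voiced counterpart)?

Dental: /t̪/ ~ /d̪/
Alveolar: /t/ ~ /d/
Retroflex: /ʈ/ ~ /ɖ/
Palatal: only /c/ (voiceless); no voiced partner.
So /c/ is the unpaired segment.

/c/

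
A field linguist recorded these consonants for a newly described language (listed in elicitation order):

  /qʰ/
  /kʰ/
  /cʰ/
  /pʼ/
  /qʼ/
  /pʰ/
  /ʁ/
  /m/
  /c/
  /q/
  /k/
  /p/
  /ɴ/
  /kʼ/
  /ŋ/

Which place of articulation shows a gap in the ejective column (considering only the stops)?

palatal

place of articulation  plain     aspirated  ejective
bilabial          p         pʰ        pʼ      
palatal           c         cʰ        —       
velar             k         kʰ        kʼ      
uvular            q         qʰ        qʼ      
Every place of articulation has an ejective member except palatal, where /cʼ/ would be expected.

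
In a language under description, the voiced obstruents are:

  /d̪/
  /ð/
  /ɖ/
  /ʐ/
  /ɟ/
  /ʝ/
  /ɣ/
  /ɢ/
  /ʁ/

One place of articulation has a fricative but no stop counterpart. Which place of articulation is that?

dental: stop /d̪/, fricative /ð/.
retroflex: stop /ɖ/, fricative /ʐ/.
palatal: stop /ɟ/, fricative /ʝ/.
velar: stop —, fricative /ɣ/.
uvular: stop /ɢ/, fricative /ʁ/.
Every place of articulation has a stop member except velar, where /ɡ/ would be expected.

velar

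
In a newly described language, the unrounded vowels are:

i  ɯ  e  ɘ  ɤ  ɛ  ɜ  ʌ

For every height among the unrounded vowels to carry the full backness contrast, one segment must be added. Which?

Front: /i/ (high), /e/ (high-mid), /ɛ/ (low-mid).
Central: /ɘ/ (high-mid), /ɜ/ (low-mid).
Back: /ɯ/ (high), /ɤ/ (high-mid), /ʌ/ (low-mid).
The high row has no central member, so the gap is the high central unrounded vowel /ɨ/.

/ɨ/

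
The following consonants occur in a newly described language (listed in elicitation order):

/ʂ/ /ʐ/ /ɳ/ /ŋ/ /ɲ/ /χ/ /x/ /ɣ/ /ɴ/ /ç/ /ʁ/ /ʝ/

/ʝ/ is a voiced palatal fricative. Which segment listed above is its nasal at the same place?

The nasal at the same place is a palatal nasal — in this inventory, /ɲ/.

/ɲ/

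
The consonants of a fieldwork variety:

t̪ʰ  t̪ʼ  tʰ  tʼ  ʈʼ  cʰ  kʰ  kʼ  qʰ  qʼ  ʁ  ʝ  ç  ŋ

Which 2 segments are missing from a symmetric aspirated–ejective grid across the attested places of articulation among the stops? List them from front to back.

/ʈʰ/, /cʼ/

place of articulation  aspirated  ejective
dental            t̪ʰ       t̪ʼ     
alveolar          tʰ        tʼ      
retroflex         —         ʈʼ      
palatal           cʰ        —       
velar             kʰ        kʼ      
uvular            qʰ        qʼ      
Gaps, from front to back: retroflex lacks aspirated (/ʈʰ/); palatal lacks ejective (/cʼ/).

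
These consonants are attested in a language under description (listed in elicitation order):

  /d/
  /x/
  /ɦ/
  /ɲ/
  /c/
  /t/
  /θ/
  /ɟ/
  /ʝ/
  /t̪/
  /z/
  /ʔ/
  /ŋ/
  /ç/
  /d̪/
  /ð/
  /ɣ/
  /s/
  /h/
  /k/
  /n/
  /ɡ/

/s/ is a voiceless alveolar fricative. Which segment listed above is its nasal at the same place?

/n/

The nasal at the same place is an alveolar nasal — in this inventory, /n/.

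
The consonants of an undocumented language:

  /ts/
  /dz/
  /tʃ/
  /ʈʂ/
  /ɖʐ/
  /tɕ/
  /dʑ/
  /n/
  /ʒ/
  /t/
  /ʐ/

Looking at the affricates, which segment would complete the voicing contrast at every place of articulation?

/dʒ/

Voiceless: /ts/ (alveolar), /tʃ/ (postalveolar), /ʈʂ/ (retroflex), /tɕ/ (alveolo-palatal).
Voiced: /dz/ (alveolar), /ɖʐ/ (retroflex), /dʑ/ (alveolo-palatal).
The postalveolar row has no voiced member, so the gap is the voiced postalveolar affricate /dʒ/.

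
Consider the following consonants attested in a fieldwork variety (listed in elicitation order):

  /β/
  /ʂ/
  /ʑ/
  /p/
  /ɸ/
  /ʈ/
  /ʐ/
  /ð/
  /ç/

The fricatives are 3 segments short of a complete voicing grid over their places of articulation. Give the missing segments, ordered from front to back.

/θ/, /ɕ/, /ʝ/

Voiceless: /ɸ/ (bilabial), /ʂ/ (retroflex), /ç/ (palatal).
Voiced: /β/ (bilabial), /ð/ (dental), /ʐ/ (retroflex), /ʑ/ (alveolo-palatal).
Gaps, from front to back: dental lacks voiceless (/θ/); alveolo-palatal lacks voiceless (/ɕ/); palatal lacks voiced (/ʝ/).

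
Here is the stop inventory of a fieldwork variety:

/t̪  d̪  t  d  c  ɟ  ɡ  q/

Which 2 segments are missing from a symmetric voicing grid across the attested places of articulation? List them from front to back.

place of articulation  voiceless  voiced  
dental            t̪        d̪      
alveolar          t         d       
palatal           c         ɟ       
velar             —         ɡ       
uvular            q         —       
Gaps, from front to back: velar lacks voiceless (/k/); uvular lacks voiced (/ɢ/).

/k/, /ɢ/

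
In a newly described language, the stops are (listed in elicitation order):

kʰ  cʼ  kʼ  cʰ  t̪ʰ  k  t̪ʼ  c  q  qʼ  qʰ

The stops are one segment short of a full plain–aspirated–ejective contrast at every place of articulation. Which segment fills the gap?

Plain: /c/ (palatal), /k/ (velar), /q/ (uvular).
Aspirated: /t̪ʰ/ (dental), /cʰ/ (palatal), /kʰ/ (velar), /qʰ/ (uvular).
Ejective: /t̪ʼ/ (dental), /cʼ/ (palatal), /kʼ/ (velar), /qʼ/ (uvular).
The dental row has no plain member, so the gap is the plain dental stop /t̪/.

/t̪/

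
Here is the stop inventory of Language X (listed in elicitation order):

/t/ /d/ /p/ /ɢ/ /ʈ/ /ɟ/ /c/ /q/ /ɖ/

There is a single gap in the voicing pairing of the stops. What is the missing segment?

place of articulation  voiceless  voiced  
bilabial          p         —       
alveolar          t         d       
retroflex         ʈ         ɖ       
palatal           c         ɟ       
uvular            q         ɢ       
The bilabial row has no voiced member, so the gap is the voiced bilabial stop /b/.

/b/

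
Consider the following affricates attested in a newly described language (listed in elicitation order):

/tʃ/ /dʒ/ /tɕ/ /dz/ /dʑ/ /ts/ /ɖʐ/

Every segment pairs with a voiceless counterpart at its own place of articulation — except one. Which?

/ɖʐ/

Alveolar: /ts/ ~ /dz/
Postalveolar: /tʃ/ ~ /dʒ/
Alveolo-palatal: /tɕ/ ~ /dʑ/
Retroflex: only /ɖʐ/ (voiced); no voiceless partner.
So /ɖʐ/ is the unpaired segment.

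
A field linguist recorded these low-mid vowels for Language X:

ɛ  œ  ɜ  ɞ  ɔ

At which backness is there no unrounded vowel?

backness          unrounded  rounded 
front             ɛ         œ       
central           ɜ         ɞ       
back              —         ɔ       
Every backness has an unrounded member except back, where /ʌ/ would be expected.

back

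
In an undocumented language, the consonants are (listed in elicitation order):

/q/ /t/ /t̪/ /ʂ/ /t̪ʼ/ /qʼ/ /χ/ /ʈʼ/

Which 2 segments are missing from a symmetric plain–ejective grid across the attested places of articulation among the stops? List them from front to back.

Plain: /t̪/ (dental), /t/ (alveolar), /q/ (uvular).
Ejective: /t̪ʼ/ (dental), /ʈʼ/ (retroflex), /qʼ/ (uvular).
Gaps, from front to back: alveolar lacks ejective (/tʼ/); retroflex lacks plain (/ʈ/).

/tʼ/, /ʈ/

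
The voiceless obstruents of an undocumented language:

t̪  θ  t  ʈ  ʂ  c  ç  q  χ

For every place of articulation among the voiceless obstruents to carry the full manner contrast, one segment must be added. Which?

/s/

Stop: /t̪/ (dental), /t/ (alveolar), /ʈ/ (retroflex), /c/ (palatal), /q/ (uvular).
Fricative: /θ/ (dental), /ʂ/ (retroflex), /ç/ (palatal), /χ/ (uvular).
The alveolar row has no fricative member, so the gap is the alveolar fricative /s/.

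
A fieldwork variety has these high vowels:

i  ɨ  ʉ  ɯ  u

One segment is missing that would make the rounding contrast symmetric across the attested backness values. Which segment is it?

backness          unrounded  rounded 
front             i         —       
central           ɨ         ʉ       
back              ɯ         u       
The front row has no rounded member, so the gap is the front rounded vowel /y/.

/y/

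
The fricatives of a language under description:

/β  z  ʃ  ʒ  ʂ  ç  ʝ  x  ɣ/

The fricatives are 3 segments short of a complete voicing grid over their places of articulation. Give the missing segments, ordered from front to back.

/ɸ/, /s/, /ʐ/

bilabial: voiceless —, voiced /β/.
alveolar: voiceless —, voiced /z/.
postalveolar: voiceless /ʃ/, voiced /ʒ/.
retroflex: voiceless /ʂ/, voiced —.
palatal: voiceless /ç/, voiced /ʝ/.
velar: voiceless /x/, voiced /ɣ/.
Gaps, from front to back: bilabial lacks voiceless (/ɸ/); alveolar lacks voiceless (/s/); retroflex lacks voiced (/ʐ/).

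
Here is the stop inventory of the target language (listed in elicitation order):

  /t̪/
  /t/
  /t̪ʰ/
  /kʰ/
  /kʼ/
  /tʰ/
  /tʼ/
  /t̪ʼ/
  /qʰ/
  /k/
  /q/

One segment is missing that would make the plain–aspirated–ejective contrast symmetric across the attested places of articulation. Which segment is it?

/qʼ/

place of articulation  plain     aspirated  ejective
dental            t̪        t̪ʰ       t̪ʼ     
alveolar          t         tʰ        tʼ      
velar             k         kʰ        kʼ      
uvular            q         qʰ        —       
The uvular row has no ejective member, so the gap is the ejective uvular stop /qʼ/.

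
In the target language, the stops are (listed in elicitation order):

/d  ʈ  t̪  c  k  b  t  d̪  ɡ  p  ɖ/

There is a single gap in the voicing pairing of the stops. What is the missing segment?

Voiceless: /p/ (bilabial), /t̪/ (dental), /t/ (alveolar), /ʈ/ (retroflex), /c/ (palatal), /k/ (velar).
Voiced: /b/ (bilabial), /d̪/ (dental), /d/ (alveolar), /ɖ/ (retroflex), /ɡ/ (velar).
The palatal row has no voiced member, so the gap is the voiced palatal stop /ɟ/.

/ɟ/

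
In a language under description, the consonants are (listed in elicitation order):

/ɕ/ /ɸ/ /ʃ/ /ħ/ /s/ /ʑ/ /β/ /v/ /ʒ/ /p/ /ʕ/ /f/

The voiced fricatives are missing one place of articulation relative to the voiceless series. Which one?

Voiceless: /ɸ/ (bilabial), /f/ (labiodental), /s/ (alveolar), /ʃ/ (postalveolar), /ɕ/ (alveolo-palatal), /ħ/ (pharyngeal).
Voiced: /β/ (bilabial), /v/ (labiodental), /ʒ/ (postalveolar), /ʑ/ (alveolo-palatal), /ʕ/ (pharyngeal).
Every place of articulation has a voiced member except alveolar, where /z/ would be expected.

alveolar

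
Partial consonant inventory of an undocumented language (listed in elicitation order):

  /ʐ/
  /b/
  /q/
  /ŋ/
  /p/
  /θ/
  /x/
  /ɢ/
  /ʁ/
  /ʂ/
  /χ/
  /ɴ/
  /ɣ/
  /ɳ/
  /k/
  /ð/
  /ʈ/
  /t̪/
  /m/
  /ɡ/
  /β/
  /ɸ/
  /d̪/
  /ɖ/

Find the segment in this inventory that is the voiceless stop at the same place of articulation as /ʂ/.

/ʂ/ is a voiceless retroflex fricative.
The voiceless stop at the same place is a voiceless retroflex stop — in this inventory, /ʈ/.

/ʈ/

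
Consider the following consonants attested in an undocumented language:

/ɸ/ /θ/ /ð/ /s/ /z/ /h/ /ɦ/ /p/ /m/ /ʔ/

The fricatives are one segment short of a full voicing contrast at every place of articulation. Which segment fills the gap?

place of articulation  voiceless  voiced  
bilabial          ɸ         —       
dental            θ         ð       
alveolar          s         z       
glottal           h         ɦ       
The bilabial row has no voiced member, so the gap is the voiced bilabial fricative /β/.

/β/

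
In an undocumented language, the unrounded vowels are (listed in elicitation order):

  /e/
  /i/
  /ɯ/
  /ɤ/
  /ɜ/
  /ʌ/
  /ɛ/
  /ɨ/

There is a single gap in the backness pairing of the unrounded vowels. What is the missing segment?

/ɘ/

high: front /i/, central /ɨ/, back /ɯ/.
high-mid: front /e/, central —, back /ɤ/.
low-mid: front /ɛ/, central /ɜ/, back /ʌ/.
The high-mid row has no central member, so the gap is the high-mid central unrounded vowel /ɘ/.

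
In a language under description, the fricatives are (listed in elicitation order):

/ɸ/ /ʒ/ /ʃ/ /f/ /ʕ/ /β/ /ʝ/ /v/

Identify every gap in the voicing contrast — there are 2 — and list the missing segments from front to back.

/ç/, /ħ/

bilabial: voiceless /ɸ/, voiced /β/.
labiodental: voiceless /f/, voiced /v/.
postalveolar: voiceless /ʃ/, voiced /ʒ/.
palatal: voiceless —, voiced /ʝ/.
pharyngeal: voiceless —, voiced /ʕ/.
Gaps, from front to back: palatal lacks voiceless (/ç/); pharyngeal lacks voiceless (/ħ/).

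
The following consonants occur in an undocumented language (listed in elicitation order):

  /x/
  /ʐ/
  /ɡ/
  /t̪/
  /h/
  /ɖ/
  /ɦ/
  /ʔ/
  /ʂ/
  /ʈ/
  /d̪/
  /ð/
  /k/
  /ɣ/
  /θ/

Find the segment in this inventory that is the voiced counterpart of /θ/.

/θ/ is a voiceless dental fricative.
The voiced counterpart is a voiced dental fricative — in this inventory, /ð/.

/ð/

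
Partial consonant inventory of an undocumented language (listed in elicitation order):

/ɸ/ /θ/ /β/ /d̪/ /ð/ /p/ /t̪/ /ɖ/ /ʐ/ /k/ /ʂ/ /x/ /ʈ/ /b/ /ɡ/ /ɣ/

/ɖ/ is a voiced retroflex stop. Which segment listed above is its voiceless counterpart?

The voiceless counterpart is a voiceless retroflex stop — in this inventory, /ʈ/.

/ʈ/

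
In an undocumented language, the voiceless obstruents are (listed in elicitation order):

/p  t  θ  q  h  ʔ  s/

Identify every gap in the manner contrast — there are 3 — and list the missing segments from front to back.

place of articulation  stop      fricative
bilabial          p         —       
dental            —         θ       
alveolar          t         s       
uvular            q         —       
glottal           ʔ         h       
Gaps, from front to back: bilabial lacks fricative (/ɸ/); dental lacks stop (/t̪/); uvular lacks fricative (/χ/).

/ɸ/, /t̪/, /χ/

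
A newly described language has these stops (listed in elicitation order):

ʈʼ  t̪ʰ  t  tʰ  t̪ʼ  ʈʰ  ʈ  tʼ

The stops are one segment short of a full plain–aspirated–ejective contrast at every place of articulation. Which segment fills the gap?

/t̪/

Plain: /t/ (alveolar), /ʈ/ (retroflex).
Aspirated: /t̪ʰ/ (dental), /tʰ/ (alveolar), /ʈʰ/ (retroflex).
Ejective: /t̪ʼ/ (dental), /tʼ/ (alveolar), /ʈʼ/ (retroflex).
The dental row has no plain member, so the gap is the plain dental stop /t̪/.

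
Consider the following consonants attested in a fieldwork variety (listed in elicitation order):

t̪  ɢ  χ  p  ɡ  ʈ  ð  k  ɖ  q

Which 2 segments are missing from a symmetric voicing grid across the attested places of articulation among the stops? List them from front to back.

/b/, /d̪/

bilabial: voiceless /p/, voiced —.
dental: voiceless /t̪/, voiced —.
retroflex: voiceless /ʈ/, voiced /ɖ/.
velar: voiceless /k/, voiced /ɡ/.
uvular: voiceless /q/, voiced /ɢ/.
Gaps, from front to back: bilabial lacks voiced (/b/); dental lacks voiced (/d̪/).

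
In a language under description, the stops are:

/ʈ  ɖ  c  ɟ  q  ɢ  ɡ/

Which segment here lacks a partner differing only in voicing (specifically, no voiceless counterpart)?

Retroflex: /ʈ/ ~ /ɖ/
Palatal: /c/ ~ /ɟ/
Uvular: /q/ ~ /ɢ/
Velar: only /ɡ/ (voiced); no voiceless partner.
So /ɡ/ is the unpaired segment.

/ɡ/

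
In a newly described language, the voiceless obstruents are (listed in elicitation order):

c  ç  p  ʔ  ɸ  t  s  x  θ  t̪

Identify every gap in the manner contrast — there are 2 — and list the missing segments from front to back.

bilabial: stop /p/, fricative /ɸ/.
dental: stop /t̪/, fricative /θ/.
alveolar: stop /t/, fricative /s/.
palatal: stop /c/, fricative /ç/.
velar: stop —, fricative /x/.
glottal: stop /ʔ/, fricative —.
Gaps, from front to back: velar lacks stop (/k/); glottal lacks fricative (/h/).

/k/, /h/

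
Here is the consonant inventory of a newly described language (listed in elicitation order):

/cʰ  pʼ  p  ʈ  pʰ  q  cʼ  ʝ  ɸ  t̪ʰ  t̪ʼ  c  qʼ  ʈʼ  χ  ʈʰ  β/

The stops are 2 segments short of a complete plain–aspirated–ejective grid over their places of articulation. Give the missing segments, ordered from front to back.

/t̪/, /qʰ/

bilabial: plain /p/, aspirated /pʰ/, ejective /pʼ/.
dental: plain —, aspirated /t̪ʰ/, ejective /t̪ʼ/.
retroflex: plain /ʈ/, aspirated /ʈʰ/, ejective /ʈʼ/.
palatal: plain /c/, aspirated /cʰ/, ejective /cʼ/.
uvular: plain /q/, aspirated —, ejective /qʼ/.
Gaps, from front to back: dental lacks plain (/t̪/); uvular lacks aspirated (/qʰ/).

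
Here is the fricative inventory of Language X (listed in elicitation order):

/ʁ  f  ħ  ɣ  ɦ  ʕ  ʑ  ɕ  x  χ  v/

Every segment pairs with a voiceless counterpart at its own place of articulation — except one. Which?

/ɦ/

Labiodental: /f/ ~ /v/
Alveolo-palatal: /ɕ/ ~ /ʑ/
Velar: /x/ ~ /ɣ/
Uvular: /χ/ ~ /ʁ/
Pharyngeal: /ħ/ ~ /ʕ/
Glottal: only /ɦ/ (voiced); no voiceless partner.
So /ɦ/ is the unpaired segment.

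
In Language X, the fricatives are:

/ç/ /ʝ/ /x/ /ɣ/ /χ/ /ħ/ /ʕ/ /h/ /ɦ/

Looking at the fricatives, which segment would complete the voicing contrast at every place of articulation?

/ʁ/

place of articulation  voiceless  voiced  
palatal           ç         ʝ       
velar             x         ɣ       
uvular            χ         —       
pharyngeal        ħ         ʕ       
glottal           h         ɦ       
The uvular row has no voiced member, so the gap is the voiced uvular fricative /ʁ/.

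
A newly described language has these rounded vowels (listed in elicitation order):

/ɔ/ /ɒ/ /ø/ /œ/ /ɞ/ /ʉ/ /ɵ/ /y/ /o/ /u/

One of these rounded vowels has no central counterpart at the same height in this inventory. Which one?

/ɒ/

High: /y/ ~ /ʉ/ ~ /u/
High-mid: /ø/ ~ /ɵ/ ~ /o/
Low-mid: /œ/ ~ /ɞ/ ~ /ɔ/
Low: only /ɒ/ (back); no central partner.
So /ɒ/ is the unpaired segment.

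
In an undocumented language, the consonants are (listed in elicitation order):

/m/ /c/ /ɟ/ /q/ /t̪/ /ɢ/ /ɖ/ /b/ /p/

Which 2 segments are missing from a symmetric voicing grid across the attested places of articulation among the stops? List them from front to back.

bilabial: voiceless /p/, voiced /b/.
dental: voiceless /t̪/, voiced —.
retroflex: voiceless —, voiced /ɖ/.
palatal: voiceless /c/, voiced /ɟ/.
uvular: voiceless /q/, voiced /ɢ/.
Gaps, from front to back: dental lacks voiced (/d̪/); retroflex lacks voiceless (/ʈ/).

/d̪/, /ʈ/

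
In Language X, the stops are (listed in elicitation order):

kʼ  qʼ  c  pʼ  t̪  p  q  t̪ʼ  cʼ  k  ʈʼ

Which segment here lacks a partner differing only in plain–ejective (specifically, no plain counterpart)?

/ʈʼ/

Bilabial: /p/ ~ /pʼ/
Dental: /t̪/ ~ /t̪ʼ/
Palatal: /c/ ~ /cʼ/
Velar: /k/ ~ /kʼ/
Uvular: /q/ ~ /qʼ/
Retroflex: only /ʈʼ/ (ejective); no plain partner.
So /ʈʼ/ is the unpaired segment.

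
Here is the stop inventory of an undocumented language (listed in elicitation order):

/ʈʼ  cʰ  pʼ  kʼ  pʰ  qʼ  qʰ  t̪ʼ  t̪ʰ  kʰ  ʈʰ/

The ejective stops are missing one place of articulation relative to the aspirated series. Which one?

Aspirated: /pʰ/ (bilabial), /t̪ʰ/ (dental), /ʈʰ/ (retroflex), /cʰ/ (palatal), /kʰ/ (velar), /qʰ/ (uvular).
Ejective: /pʼ/ (bilabial), /t̪ʼ/ (dental), /ʈʼ/ (retroflex), /kʼ/ (velar), /qʼ/ (uvular).
Every place of articulation has an ejective member except palatal, where /cʼ/ would be expected.

palatal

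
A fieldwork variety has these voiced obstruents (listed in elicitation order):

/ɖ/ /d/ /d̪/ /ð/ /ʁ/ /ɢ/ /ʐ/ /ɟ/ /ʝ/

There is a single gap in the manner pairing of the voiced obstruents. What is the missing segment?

/z/

dental: stop /d̪/, fricative /ð/.
alveolar: stop /d/, fricative —.
retroflex: stop /ɖ/, fricative /ʐ/.
palatal: stop /ɟ/, fricative /ʝ/.
uvular: stop /ɢ/, fricative /ʁ/.
The alveolar row has no fricative member, so the gap is the alveolar fricative /z/.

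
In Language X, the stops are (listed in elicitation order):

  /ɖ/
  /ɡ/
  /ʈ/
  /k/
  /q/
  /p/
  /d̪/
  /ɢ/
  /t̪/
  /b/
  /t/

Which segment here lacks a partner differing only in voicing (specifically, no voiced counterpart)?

/t/

Bilabial: /p/ ~ /b/
Dental: /t̪/ ~ /d̪/
Retroflex: /ʈ/ ~ /ɖ/
Velar: /k/ ~ /ɡ/
Uvular: /q/ ~ /ɢ/
Alveolar: only /t/ (voiceless); no voiced partner.
So /t/ is the unpaired segment.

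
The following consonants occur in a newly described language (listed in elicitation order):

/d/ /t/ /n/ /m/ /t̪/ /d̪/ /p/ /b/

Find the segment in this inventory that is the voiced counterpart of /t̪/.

/t̪/ is a voiceless dental stop.
The voiced counterpart is a voiced dental stop — in this inventory, /d̪/.

/d̪/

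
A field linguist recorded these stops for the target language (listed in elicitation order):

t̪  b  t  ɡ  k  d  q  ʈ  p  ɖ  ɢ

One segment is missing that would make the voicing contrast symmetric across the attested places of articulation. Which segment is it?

Voiceless: /p/ (bilabial), /t̪/ (dental), /t/ (alveolar), /ʈ/ (retroflex), /k/ (velar), /q/ (uvular).
Voiced: /b/ (bilabial), /d/ (alveolar), /ɖ/ (retroflex), /ɡ/ (velar), /ɢ/ (uvular).
The dental row has no voiced member, so the gap is the voiced dental stop /d̪/.

/d̪/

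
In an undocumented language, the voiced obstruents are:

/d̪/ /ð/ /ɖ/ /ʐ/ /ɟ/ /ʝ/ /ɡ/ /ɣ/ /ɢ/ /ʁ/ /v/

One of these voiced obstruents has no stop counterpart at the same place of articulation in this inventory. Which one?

Dental: /d̪/ ~ /ð/
Retroflex: /ɖ/ ~ /ʐ/
Palatal: /ɟ/ ~ /ʝ/
Velar: /ɡ/ ~ /ɣ/
Uvular: /ɢ/ ~ /ʁ/
Labiodental: only /v/ (fricative); no stop partner.
So /v/ is the unpaired segment.

/v/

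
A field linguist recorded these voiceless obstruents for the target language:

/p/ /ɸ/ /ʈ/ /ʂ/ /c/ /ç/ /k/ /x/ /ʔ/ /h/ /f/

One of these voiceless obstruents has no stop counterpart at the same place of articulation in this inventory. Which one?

Bilabial: /p/ ~ /ɸ/
Retroflex: /ʈ/ ~ /ʂ/
Palatal: /c/ ~ /ç/
Velar: /k/ ~ /x/
Glottal: /ʔ/ ~ /h/
Labiodental: only /f/ (fricative); no stop partner.
So /f/ is the unpaired segment.

/f/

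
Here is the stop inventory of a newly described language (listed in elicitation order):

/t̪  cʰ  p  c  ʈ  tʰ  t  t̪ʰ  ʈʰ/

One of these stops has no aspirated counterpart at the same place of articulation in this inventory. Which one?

/p/

Dental: /t̪/ ~ /t̪ʰ/
Alveolar: /t/ ~ /tʰ/
Retroflex: /ʈ/ ~ /ʈʰ/
Palatal: /c/ ~ /cʰ/
Bilabial: only /p/ (plain); no aspirated partner.
So /p/ is the unpaired segment.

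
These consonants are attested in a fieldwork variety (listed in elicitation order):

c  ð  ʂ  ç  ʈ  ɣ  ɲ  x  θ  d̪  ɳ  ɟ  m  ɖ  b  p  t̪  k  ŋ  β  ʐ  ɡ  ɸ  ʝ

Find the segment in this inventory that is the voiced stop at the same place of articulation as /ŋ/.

/ŋ/ is a velar nasal.
The voiced stop at the same place is a voiced velar stop — in this inventory, /ɡ/.

/ɡ/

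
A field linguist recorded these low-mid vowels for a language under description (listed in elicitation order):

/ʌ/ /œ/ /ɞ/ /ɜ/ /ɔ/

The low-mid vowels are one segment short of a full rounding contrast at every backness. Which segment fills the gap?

backness          unrounded  rounded 
front             —         œ       
central           ɜ         ɞ       
back              ʌ         ɔ       
The front row has no unrounded member, so the gap is the front unrounded vowel /ɛ/.

/ɛ/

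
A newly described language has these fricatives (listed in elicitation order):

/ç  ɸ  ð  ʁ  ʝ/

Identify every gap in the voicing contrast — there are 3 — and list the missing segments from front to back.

/β/, /θ/, /χ/

Voiceless: /ɸ/ (bilabial), /ç/ (palatal).
Voiced: /ð/ (dental), /ʝ/ (palatal), /ʁ/ (uvular).
Gaps, from front to back: bilabial lacks voiced (/β/); dental lacks voiceless (/θ/); uvular lacks voiceless (/χ/).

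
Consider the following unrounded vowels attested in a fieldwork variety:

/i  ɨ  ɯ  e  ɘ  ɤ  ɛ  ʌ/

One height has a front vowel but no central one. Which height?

low-mid

Front: /i/ (high), /e/ (high-mid), /ɛ/ (low-mid).
Central: /ɨ/ (high), /ɘ/ (high-mid).
Back: /ɯ/ (high), /ɤ/ (high-mid), /ʌ/ (low-mid).
Every height has a central member except low-mid, where /ɜ/ would be expected.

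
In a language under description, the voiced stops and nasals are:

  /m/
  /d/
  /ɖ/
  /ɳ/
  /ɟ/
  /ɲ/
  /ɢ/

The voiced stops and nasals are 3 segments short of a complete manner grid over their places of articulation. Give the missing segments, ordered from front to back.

Oral stop: /d/ (alveolar), /ɖ/ (retroflex), /ɟ/ (palatal), /ɢ/ (uvular).
Nasal: /m/ (bilabial), /ɳ/ (retroflex), /ɲ/ (palatal).
Gaps, from front to back: bilabial lacks oral stop (/b/); alveolar lacks nasal (/n/); uvular lacks nasal (/ɴ/).

/b/, /n/, /ɴ/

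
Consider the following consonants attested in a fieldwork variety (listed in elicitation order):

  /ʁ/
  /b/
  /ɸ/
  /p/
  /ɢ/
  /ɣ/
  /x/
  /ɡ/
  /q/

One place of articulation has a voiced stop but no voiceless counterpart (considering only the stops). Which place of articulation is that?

velar

bilabial: voiceless /p/, voiced /b/.
velar: voiceless —, voiced /ɡ/.
uvular: voiceless /q/, voiced /ɢ/.
Every place of articulation has a voiceless member except velar, where /k/ would be expected.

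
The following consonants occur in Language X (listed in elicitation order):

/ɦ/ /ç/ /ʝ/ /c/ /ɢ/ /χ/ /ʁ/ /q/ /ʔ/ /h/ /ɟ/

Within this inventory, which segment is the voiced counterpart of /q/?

/ɢ/

/q/ is a voiceless uvular stop.
The voiced counterpart is a voiced uvular stop — in this inventory, /ɢ/.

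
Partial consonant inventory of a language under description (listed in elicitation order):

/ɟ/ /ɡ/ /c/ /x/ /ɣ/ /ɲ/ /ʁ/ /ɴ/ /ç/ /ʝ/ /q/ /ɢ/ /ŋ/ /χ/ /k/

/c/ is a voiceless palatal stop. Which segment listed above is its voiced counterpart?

/ɟ/

The voiced counterpart is a voiced palatal stop — in this inventory, /ɟ/.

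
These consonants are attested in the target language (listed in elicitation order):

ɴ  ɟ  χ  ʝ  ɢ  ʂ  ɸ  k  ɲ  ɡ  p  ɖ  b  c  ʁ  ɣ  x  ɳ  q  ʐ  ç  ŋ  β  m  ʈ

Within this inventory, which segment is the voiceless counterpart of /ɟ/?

/ɟ/ is a voiced palatal stop.
The voiceless counterpart is a voiceless palatal stop — in this inventory, /c/.

/c/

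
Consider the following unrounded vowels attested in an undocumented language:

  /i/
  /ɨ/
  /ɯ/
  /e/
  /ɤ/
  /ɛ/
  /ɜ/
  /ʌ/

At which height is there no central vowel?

high-mid

Front: /i/ (high), /e/ (high-mid), /ɛ/ (low-mid).
Central: /ɨ/ (high), /ɜ/ (low-mid).
Back: /ɯ/ (high), /ɤ/ (high-mid), /ʌ/ (low-mid).
Every height has a central member except high-mid, where /ɘ/ would be expected.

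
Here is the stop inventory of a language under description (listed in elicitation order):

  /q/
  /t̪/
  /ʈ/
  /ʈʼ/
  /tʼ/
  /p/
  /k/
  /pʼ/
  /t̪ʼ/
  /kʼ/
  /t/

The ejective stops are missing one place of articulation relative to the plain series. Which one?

uvular

Plain: /p/ (bilabial), /t̪/ (dental), /t/ (alveolar), /ʈ/ (retroflex), /k/ (velar), /q/ (uvular).
Ejective: /pʼ/ (bilabial), /t̪ʼ/ (dental), /tʼ/ (alveolar), /ʈʼ/ (retroflex), /kʼ/ (velar).
Every place of articulation has an ejective member except uvular, where /qʼ/ would be expected.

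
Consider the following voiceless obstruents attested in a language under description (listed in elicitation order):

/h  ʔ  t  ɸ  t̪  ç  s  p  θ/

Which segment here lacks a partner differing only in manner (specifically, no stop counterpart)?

Bilabial: /p/ ~ /ɸ/
Dental: /t̪/ ~ /θ/
Alveolar: /t/ ~ /s/
Glottal: /ʔ/ ~ /h/
Palatal: only /ç/ (fricative); no stop partner.
So /ç/ is the unpaired segment.

/ç/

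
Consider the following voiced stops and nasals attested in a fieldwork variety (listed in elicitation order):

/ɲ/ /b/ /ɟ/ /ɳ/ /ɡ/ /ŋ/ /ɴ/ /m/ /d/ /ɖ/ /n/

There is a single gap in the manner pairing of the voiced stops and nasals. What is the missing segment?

/ɢ/

Oral stop: /b/ (bilabial), /d/ (alveolar), /ɖ/ (retroflex), /ɟ/ (palatal), /ɡ/ (velar).
Nasal: /m/ (bilabial), /n/ (alveolar), /ɳ/ (retroflex), /ɲ/ (palatal), /ŋ/ (velar), /ɴ/ (uvular).
The uvular row has no oral stop member, so the gap is the uvular oral stop /ɢ/.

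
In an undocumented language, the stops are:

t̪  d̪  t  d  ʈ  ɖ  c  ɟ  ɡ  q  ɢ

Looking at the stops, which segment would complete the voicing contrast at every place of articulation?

/k/

dental: voiceless /t̪/, voiced /d̪/.
alveolar: voiceless /t/, voiced /d/.
retroflex: voiceless /ʈ/, voiced /ɖ/.
palatal: voiceless /c/, voiced /ɟ/.
velar: voiceless —, voiced /ɡ/.
uvular: voiceless /q/, voiced /ɢ/.
The velar row has no voiceless member, so the gap is the voiceless velar stop /k/.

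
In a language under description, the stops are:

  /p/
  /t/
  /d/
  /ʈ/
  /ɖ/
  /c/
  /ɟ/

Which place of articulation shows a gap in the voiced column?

bilabial

Voiceless: /p/ (bilabial), /t/ (alveolar), /ʈ/ (retroflex), /c/ (palatal).
Voiced: /d/ (alveolar), /ɖ/ (retroflex), /ɟ/ (palatal).
Every place of articulation has a voiced member except bilabial, where /b/ would be expected.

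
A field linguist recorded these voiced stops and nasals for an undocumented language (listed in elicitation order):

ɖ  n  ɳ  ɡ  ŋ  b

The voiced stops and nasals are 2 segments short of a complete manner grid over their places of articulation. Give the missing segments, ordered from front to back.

place of articulation  oral stop  nasal   
bilabial          b         —       
alveolar          —         n       
retroflex         ɖ         ɳ       
velar             ɡ         ŋ       
Gaps, from front to back: bilabial lacks nasal (/m/); alveolar lacks oral stop (/d/).

/m/, /d/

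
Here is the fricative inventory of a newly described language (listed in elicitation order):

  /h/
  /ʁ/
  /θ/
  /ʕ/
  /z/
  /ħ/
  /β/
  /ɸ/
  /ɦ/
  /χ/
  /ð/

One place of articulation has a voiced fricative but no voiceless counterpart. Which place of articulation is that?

bilabial: voiceless /ɸ/, voiced /β/.
dental: voiceless /θ/, voiced /ð/.
alveolar: voiceless —, voiced /z/.
uvular: voiceless /χ/, voiced /ʁ/.
pharyngeal: voiceless /ħ/, voiced /ʕ/.
glottal: voiceless /h/, voiced /ɦ/.
Every place of articulation has a voiceless member except alveolar, where /s/ would be expected.

alveolar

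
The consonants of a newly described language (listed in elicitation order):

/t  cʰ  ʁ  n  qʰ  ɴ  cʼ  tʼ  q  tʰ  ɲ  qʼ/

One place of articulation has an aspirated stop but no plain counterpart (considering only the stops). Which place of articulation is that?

palatal

alveolar: plain /t/, aspirated /tʰ/, ejective /tʼ/.
palatal: plain —, aspirated /cʰ/, ejective /cʼ/.
uvular: plain /q/, aspirated /qʰ/, ejective /qʼ/.
Every place of articulation has a plain member except palatal, where /c/ would be expected.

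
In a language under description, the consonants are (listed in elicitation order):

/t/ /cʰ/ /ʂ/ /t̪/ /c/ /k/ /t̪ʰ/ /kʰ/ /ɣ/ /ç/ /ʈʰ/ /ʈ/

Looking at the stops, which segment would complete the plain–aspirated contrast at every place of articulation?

/tʰ/

place of articulation  plain     aspirated
dental            t̪        t̪ʰ     
alveolar          t         —       
retroflex         ʈ         ʈʰ      
palatal           c         cʰ      
velar             k         kʰ      
The alveolar row has no aspirated member, so the gap is the aspirated alveolar stop /tʰ/.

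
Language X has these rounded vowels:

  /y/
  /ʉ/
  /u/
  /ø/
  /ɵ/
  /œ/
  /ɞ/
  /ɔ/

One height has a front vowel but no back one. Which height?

high-mid

Front: /y/ (high), /ø/ (high-mid), /œ/ (low-mid).
Central: /ʉ/ (high), /ɵ/ (high-mid), /ɞ/ (low-mid).
Back: /u/ (high), /ɔ/ (low-mid).
Every height has a back member except high-mid, where /o/ would be expected.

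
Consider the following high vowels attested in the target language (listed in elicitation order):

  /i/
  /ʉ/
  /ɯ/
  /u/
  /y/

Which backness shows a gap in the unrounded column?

central

front: unrounded /i/, rounded /y/.
central: unrounded —, rounded /ʉ/.
back: unrounded /ɯ/, rounded /u/.
Every backness has an unrounded member except central, where /ɨ/ would be expected.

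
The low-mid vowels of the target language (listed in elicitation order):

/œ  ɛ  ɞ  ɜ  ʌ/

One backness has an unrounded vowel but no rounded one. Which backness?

back

front: unrounded /ɛ/, rounded /œ/.
central: unrounded /ɜ/, rounded /ɞ/.
back: unrounded /ʌ/, rounded —.
Every backness has a rounded member except back, where /ɔ/ would be expected.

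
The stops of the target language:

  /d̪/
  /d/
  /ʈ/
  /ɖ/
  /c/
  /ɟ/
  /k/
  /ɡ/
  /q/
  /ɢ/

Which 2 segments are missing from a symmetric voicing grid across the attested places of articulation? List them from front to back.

/t̪/, /t/

dental: voiceless —, voiced /d̪/.
alveolar: voiceless —, voiced /d/.
retroflex: voiceless /ʈ/, voiced /ɖ/.
palatal: voiceless /c/, voiced /ɟ/.
velar: voiceless /k/, voiced /ɡ/.
uvular: voiceless /q/, voiced /ɢ/.
Gaps, from front to back: dental lacks voiceless (/t̪/); alveolar lacks voiceless (/t/).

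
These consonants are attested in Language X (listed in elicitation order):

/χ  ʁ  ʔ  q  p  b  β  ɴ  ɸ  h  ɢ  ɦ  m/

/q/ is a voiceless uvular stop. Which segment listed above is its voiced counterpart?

/ɢ/

The voiced counterpart is a voiced uvular stop — in this inventory, /ɢ/.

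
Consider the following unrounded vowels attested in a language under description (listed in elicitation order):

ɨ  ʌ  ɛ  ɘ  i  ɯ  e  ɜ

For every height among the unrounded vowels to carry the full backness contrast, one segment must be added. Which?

/ɤ/

height            front     central   back    
high              i         ɨ         ɯ       
high-mid          e         ɘ         —       
low-mid           ɛ         ɜ         ʌ       
The high-mid row has no back member, so the gap is the high-mid back unrounded vowel /ɤ/.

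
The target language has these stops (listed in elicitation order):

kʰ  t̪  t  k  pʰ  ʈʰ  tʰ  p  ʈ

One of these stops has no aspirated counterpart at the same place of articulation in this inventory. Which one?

Bilabial: /p/ ~ /pʰ/
Alveolar: /t/ ~ /tʰ/
Retroflex: /ʈ/ ~ /ʈʰ/
Velar: /k/ ~ /kʰ/
Dental: only /t̪/ (plain); no aspirated partner.
So /t̪/ is the unpaired segment.

/t̪/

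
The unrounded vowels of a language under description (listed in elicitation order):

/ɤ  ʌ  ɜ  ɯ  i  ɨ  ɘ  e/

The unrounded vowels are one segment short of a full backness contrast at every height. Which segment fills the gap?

height            front     central   back    
high              i         ɨ         ɯ       
high-mid          e         ɘ         ɤ       
low-mid           —         ɜ         ʌ       
The low-mid row has no front member, so the gap is the low-mid front unrounded vowel /ɛ/.

/ɛ/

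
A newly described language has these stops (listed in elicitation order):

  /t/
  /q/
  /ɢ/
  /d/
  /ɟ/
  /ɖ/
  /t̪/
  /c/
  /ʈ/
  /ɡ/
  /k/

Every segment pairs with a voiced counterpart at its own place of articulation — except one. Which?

/t̪/

Alveolar: /t/ ~ /d/
Retroflex: /ʈ/ ~ /ɖ/
Palatal: /c/ ~ /ɟ/
Velar: /k/ ~ /ɡ/
Uvular: /q/ ~ /ɢ/
Dental: only /t̪/ (voiceless); no voiced partner.
So /t̪/ is the unpaired segment.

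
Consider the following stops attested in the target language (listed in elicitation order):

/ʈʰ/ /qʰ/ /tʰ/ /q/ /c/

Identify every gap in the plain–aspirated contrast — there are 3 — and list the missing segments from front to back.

place of articulation  plain     aspirated
alveolar          —         tʰ      
retroflex         —         ʈʰ      
palatal           c         —       
uvular            q         qʰ      
Gaps, from front to back: alveolar lacks plain (/t/); retroflex lacks plain (/ʈ/); palatal lacks aspirated (/cʰ/).

/t/, /ʈ/, /cʰ/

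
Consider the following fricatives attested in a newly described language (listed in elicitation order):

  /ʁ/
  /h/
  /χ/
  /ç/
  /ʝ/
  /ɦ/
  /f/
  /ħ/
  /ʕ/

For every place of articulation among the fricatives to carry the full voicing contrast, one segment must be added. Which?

Voiceless: /f/ (labiodental), /ç/ (palatal), /χ/ (uvular), /ħ/ (pharyngeal), /h/ (glottal).
Voiced: /ʝ/ (palatal), /ʁ/ (uvular), /ʕ/ (pharyngeal), /ɦ/ (glottal).
The labiodental row has no voiced member, so the gap is the voiced labiodental fricative /v/.

/v/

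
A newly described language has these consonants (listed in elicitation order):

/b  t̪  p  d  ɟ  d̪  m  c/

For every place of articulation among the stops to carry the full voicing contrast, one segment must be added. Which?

/t/

place of articulation  voiceless  voiced  
bilabial          p         b       
dental            t̪        d̪      
alveolar          —         d       
palatal           c         ɟ       
The alveolar row has no voiceless member, so the gap is the voiceless alveolar stop /t/.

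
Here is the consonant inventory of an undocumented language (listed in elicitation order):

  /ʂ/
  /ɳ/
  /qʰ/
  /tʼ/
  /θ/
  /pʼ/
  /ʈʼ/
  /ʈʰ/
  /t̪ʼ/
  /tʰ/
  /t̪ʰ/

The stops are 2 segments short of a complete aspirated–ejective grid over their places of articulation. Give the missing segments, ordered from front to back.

/pʰ/, /qʼ/

Aspirated: /t̪ʰ/ (dental), /tʰ/ (alveolar), /ʈʰ/ (retroflex), /qʰ/ (uvular).
Ejective: /pʼ/ (bilabial), /t̪ʼ/ (dental), /tʼ/ (alveolar), /ʈʼ/ (retroflex).
Gaps, from front to back: bilabial lacks aspirated (/pʰ/); uvular lacks ejective (/qʼ/).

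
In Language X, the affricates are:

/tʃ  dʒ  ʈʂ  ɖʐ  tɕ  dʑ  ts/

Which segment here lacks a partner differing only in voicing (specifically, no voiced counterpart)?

/ts/

Postalveolar: /tʃ/ ~ /dʒ/
Retroflex: /ʈʂ/ ~ /ɖʐ/
Alveolo-palatal: /tɕ/ ~ /dʑ/
Alveolar: only /ts/ (voiceless); no voiced partner.
So /ts/ is the unpaired segment.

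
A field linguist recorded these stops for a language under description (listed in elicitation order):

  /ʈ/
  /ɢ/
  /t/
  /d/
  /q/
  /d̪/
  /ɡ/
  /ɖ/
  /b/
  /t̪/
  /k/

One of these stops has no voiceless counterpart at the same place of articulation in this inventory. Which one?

Dental: /t̪/ ~ /d̪/
Alveolar: /t/ ~ /d/
Retroflex: /ʈ/ ~ /ɖ/
Velar: /k/ ~ /ɡ/
Uvular: /q/ ~ /ɢ/
Bilabial: only /b/ (voiced); no voiceless partner.
So /b/ is the unpaired segment.

/b/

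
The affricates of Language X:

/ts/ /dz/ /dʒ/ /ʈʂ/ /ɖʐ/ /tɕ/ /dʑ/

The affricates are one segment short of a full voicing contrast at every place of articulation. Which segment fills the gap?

place of articulation  voiceless  voiced  
alveolar          ts        dz      
postalveolar      —         dʒ      
retroflex         ʈʂ        ɖʐ      
alveolo-palatal   tɕ        dʑ      
The postalveolar row has no voiceless member, so the gap is the voiceless postalveolar affricate /tʃ/.

/tʃ/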